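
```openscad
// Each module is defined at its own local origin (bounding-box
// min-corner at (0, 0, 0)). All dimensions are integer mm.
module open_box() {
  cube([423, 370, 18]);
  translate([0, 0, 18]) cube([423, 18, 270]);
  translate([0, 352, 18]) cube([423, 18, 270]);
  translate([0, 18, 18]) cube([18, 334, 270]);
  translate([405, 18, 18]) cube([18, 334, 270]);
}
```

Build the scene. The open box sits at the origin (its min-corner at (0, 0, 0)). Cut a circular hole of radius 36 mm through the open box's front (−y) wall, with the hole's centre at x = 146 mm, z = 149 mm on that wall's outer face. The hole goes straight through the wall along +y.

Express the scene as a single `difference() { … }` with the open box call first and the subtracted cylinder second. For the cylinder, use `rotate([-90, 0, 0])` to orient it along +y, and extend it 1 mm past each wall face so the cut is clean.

difference() {
  open_box();
  translate([146, -1, 149]) rotate([-90, 0, 0]) cylinder(h = 20, r = 36);
}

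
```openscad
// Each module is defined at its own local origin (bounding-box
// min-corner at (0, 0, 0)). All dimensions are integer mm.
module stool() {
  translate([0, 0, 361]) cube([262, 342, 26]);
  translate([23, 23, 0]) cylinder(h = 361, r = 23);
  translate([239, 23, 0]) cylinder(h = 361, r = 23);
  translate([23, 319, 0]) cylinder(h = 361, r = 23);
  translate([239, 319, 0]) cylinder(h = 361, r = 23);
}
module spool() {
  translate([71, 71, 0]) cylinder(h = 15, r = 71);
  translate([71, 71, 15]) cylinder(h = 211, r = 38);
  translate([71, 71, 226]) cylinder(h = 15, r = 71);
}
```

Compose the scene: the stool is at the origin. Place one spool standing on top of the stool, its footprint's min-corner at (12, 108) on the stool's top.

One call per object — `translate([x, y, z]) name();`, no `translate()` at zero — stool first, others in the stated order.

stool();
translate([12, 108, 387]) spool();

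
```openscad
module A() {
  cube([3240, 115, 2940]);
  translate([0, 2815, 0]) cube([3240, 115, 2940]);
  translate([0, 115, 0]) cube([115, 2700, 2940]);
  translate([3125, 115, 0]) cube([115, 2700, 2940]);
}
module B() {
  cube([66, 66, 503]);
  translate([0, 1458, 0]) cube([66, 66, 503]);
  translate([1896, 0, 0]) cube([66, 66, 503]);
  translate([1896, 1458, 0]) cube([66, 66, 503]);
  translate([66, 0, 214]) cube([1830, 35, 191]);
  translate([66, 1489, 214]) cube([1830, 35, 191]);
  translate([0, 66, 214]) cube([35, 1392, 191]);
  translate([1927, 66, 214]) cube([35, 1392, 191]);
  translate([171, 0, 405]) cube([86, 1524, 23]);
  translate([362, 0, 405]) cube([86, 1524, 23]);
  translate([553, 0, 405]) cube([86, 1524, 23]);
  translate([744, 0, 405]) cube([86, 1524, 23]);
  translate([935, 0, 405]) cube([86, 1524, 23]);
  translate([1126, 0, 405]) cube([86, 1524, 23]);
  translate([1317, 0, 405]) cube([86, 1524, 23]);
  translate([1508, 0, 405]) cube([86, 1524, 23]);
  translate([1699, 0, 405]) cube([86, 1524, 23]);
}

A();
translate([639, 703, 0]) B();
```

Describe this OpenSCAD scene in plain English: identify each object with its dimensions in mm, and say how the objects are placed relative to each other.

A is the wall frame of a small rectangular building: four walls, each 2940 mm tall and 115 mm thick, enclosing a footprint 3240 mm (x) by 2930 mm (y) outside-to-outside, with no floor or roof. The front and back walls (the −y and +y sides) span the full width; the two side walls fit between them.

B is a bed frame 1962 mm long (x) by 1524 mm wide (y). Four 66×66 mm corner posts, 503 mm tall, at the corners of the footprint. Four rails of 35 mm thickness and 191 mm height run between adjacent posts with their undersides at z = 214 mm, their outer faces flush with the outside of the frame (the two x-running rails run between the posts' inner faces; the two y-running rails run between the posts' inner faces). 9 slats, each 86 mm wide (x) and 23 mm thick, lie across the top of the two x-running rails, running the full 1524 mm width of the frame in y; the slats are evenly spaced along x between the inner faces of the end posts with equal gaps (rounded down to the nearest mm) at the −x end and between each pair — any rounding remainder accumulates at the +x end.

The bed frame sits inside the house frame, centred.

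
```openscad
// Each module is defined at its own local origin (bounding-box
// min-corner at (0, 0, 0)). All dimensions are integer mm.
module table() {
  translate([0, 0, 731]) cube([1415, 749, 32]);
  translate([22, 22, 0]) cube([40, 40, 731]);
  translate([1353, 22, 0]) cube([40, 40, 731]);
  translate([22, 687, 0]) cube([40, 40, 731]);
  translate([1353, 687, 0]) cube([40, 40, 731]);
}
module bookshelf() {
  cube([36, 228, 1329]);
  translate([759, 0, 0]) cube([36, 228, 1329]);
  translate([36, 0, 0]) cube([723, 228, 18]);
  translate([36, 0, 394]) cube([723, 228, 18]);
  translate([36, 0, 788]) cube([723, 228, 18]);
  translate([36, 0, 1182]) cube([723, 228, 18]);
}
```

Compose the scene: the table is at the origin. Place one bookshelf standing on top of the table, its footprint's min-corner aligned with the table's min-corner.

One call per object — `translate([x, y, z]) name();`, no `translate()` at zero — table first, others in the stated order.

table();
translate([0, 0, 763]) bookshelf();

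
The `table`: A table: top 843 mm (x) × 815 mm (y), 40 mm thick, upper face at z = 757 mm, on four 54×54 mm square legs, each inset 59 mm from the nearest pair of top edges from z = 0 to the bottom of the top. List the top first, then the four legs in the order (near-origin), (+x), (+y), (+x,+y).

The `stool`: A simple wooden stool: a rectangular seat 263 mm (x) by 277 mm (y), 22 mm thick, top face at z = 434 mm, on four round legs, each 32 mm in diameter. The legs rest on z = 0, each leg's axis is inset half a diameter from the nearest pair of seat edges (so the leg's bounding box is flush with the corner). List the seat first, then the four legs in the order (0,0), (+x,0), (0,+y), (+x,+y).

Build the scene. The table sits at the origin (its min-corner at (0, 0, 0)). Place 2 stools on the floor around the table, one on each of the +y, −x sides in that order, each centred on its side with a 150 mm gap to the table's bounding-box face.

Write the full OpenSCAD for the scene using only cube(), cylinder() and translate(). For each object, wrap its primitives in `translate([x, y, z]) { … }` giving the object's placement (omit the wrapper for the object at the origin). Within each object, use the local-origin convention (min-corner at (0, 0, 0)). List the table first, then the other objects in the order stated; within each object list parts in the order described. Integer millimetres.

translate([0, 0, 717]) cube([843, 815, 40]);
translate([59, 59, 0]) cube([54, 54, 717]);
translate([730, 59, 0]) cube([54, 54, 717]);
translate([59, 702, 0]) cube([54, 54, 717]);
translate([730, 702, 0]) cube([54, 54, 717]);
translate([290, 965, 0]) {
  translate([0, 0, 412]) cube([263, 277, 22]);
  translate([16, 16, 0]) cylinder(h = 412, r = 16);
  translate([247, 16, 0]) cylinder(h = 412, r = 16);
  translate([16, 261, 0]) cylinder(h = 412, r = 16);
  translate([247, 261, 0]) cylinder(h = 412, r = 16);
}
translate([-413, 269, 0]) {
  translate([0, 0, 412]) cube([263, 277, 22]);
  translate([16, 16, 0]) cylinder(h = 412, r = 16);
  translate([247, 16, 0]) cylinder(h = 412, r = 16);
  translate([16, 261, 0]) cylinder(h = 412, r = 16);
  translate([247, 261, 0]) cylinder(h = 412, r = 16);
}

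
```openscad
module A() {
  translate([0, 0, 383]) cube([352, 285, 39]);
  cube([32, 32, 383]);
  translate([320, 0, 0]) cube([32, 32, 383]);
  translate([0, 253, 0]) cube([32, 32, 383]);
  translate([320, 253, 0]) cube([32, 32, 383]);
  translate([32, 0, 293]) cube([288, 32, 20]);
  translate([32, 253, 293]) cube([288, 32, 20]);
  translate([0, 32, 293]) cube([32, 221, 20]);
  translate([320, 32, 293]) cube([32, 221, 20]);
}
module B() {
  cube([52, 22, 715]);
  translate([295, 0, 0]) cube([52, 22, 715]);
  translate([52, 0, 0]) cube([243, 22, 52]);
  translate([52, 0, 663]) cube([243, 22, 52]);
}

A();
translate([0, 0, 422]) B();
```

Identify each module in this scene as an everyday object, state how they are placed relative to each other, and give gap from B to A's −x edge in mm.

A is a stool. B is a picture frame. The picture frame is on top of the stool. The gap from the picture frame to the stool's −x edge is 0 mm.

The picture frame's min-x is at 0; the stool's min-x is 0; gap = 0 mm.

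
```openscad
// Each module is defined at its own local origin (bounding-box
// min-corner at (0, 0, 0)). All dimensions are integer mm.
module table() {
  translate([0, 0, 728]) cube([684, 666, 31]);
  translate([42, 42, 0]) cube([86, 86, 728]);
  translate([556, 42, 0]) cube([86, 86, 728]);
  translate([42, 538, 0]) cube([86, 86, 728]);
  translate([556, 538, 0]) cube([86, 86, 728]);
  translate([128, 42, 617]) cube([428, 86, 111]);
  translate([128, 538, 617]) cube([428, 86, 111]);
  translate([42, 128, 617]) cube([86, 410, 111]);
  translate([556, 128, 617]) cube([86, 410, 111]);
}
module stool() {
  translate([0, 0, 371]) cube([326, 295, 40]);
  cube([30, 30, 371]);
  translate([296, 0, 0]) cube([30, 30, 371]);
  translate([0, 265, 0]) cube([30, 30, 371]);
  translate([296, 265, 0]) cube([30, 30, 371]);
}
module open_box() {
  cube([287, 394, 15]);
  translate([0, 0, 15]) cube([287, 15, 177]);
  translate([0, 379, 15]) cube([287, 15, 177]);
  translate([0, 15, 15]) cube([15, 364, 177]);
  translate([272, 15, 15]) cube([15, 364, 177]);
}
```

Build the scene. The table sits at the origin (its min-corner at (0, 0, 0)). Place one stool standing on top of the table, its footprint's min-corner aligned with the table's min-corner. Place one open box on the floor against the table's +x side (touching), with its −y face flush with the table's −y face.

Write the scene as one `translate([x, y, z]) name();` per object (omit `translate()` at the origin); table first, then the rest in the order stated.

table();
translate([0, 0, 759]) stool();
translate([684, 0, 0]) open_box();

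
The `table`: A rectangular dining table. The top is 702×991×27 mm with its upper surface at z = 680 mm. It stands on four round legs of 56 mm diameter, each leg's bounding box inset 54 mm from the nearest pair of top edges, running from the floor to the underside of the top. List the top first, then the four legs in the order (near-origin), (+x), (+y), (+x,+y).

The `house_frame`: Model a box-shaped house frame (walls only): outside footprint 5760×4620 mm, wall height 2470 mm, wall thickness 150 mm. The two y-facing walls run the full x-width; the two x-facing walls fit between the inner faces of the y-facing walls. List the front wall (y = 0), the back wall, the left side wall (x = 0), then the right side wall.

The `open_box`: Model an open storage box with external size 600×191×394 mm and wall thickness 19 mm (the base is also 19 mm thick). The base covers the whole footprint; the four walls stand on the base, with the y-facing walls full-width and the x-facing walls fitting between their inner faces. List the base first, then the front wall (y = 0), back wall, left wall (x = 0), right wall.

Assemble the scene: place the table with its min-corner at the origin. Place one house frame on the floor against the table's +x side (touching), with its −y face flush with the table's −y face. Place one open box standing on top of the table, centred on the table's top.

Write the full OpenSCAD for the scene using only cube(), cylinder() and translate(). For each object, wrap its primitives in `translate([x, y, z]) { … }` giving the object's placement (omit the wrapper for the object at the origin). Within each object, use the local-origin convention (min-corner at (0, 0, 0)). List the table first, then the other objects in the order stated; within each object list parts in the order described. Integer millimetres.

translate([0, 0, 653]) cube([702, 991, 27]);
translate([82, 82, 0]) cylinder(h = 653, r = 28);
translate([620, 82, 0]) cylinder(h = 653, r = 28);
translate([82, 909, 0]) cylinder(h = 653, r = 28);
translate([620, 909, 0]) cylinder(h = 653, r = 28);
translate([702, 0, 0]) {
  cube([5760, 150, 2470]);
  translate([0, 4470, 0]) cube([5760, 150, 2470]);
  translate([0, 150, 0]) cube([150, 4320, 2470]);
  translate([5610, 150, 0]) cube([150, 4320, 2470]);
}
translate([51, 400, 680]) {
  cube([600, 191, 19]);
  translate([0, 0, 19]) cube([600, 19, 375]);
  translate([0, 172, 19]) cube([600, 19, 375]);
  translate([0, 19, 19]) cube([19, 153, 375]);
  translate([581, 19, 19]) cube([19, 153, 375]);
}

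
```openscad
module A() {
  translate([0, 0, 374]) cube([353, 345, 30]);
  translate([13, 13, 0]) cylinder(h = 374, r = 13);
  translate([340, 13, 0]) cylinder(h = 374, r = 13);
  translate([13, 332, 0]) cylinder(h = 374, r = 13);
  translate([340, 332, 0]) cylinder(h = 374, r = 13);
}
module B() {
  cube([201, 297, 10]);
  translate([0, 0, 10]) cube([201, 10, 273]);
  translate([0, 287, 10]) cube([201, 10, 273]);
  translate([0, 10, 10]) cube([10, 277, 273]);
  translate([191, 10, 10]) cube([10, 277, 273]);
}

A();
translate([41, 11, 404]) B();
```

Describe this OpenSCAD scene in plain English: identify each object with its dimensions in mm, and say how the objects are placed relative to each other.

A is a four-legged stool. The seat is 353×345 mm, 30 mm thick, top at z = 404 mm. It stands on four round legs, each 26 mm in diameter, from z = 0 to the seat underside, each leg's axis is inset half a diameter from the nearest pair of seat edges (so the leg's bounding box is flush with the corner).

B is an open-topped rectangular box: outside dimensions 201×297×283 mm, with a uniform wall and base thickness of 10 mm. The base is a full 201×297 slab on the floor; four walls sit on top of the base. The front and back walls (the −y and +y sides) span the full width; the two side walls fit between them.

The open box is on top of the stool.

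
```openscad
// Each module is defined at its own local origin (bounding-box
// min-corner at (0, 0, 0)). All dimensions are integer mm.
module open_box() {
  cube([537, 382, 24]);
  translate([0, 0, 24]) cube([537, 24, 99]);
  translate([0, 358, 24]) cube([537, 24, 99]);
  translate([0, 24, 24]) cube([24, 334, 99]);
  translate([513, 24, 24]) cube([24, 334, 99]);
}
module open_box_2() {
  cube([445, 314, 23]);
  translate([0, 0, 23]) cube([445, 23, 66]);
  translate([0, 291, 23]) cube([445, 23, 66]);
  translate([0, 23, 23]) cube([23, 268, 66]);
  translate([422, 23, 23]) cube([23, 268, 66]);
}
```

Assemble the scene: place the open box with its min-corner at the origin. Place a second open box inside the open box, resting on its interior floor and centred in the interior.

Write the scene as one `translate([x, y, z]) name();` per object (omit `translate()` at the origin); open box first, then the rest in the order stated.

open_box();
translate([46, 34, 24]) open_box_2();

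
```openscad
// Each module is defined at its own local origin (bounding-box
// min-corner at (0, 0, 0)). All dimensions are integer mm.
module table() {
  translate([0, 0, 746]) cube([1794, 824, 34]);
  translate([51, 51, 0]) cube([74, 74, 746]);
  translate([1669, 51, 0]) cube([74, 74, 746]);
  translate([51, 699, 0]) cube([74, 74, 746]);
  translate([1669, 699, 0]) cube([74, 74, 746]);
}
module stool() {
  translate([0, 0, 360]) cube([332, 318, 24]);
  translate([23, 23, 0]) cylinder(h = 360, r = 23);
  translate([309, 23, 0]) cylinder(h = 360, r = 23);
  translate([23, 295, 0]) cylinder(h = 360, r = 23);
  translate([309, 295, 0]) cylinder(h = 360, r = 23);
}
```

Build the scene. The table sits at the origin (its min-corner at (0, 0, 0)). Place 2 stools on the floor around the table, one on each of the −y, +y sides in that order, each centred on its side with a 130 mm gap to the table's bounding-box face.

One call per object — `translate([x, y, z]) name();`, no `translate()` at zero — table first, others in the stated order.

table();
translate([731, -448, 0]) stool();
translate([731, 954, 0]) stool();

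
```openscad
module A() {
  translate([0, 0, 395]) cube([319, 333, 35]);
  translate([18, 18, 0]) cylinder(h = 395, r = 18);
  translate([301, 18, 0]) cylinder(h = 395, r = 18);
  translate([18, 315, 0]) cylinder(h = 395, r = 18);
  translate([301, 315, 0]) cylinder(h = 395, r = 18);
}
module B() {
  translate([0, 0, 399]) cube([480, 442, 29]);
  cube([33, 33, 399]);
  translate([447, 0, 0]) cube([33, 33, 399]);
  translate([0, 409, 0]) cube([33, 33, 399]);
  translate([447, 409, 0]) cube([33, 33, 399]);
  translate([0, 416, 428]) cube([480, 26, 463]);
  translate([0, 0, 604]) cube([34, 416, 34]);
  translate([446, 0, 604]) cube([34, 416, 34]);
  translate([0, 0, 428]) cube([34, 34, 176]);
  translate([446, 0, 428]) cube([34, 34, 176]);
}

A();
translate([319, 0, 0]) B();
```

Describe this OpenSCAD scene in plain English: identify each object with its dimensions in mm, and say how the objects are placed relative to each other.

A is a four-legged stool. The seat is a 319×333×35 mm slab whose top surface is at z = 430 mm; four round legs, each 36 mm in diameter, run from the floor (z = 0) to the underside of the seat, each leg's axis is inset half a diameter from the nearest pair of seat edges (so the leg's bounding box is flush with the corner).

B is a chair: 480×442 mm seat, 29 mm thick, top at z = 428 mm, on four 33 mm square corner legs flush with the seat edges. A 26 mm thick backrest slab spans the full seat width, extending 463 mm above the seat top, its back face flush with the seat's +y edge. Two armrests of 34×34 mm section run along each side from the seat's front edge to the front of the backrest, top faces 210 mm above the seat top and outer faces flush with the seat's x-edges; a 34×34 mm post under the front of each armrest stands on the seat at the front corner.

The chair is against the stool's +x side, with their −y faces flush.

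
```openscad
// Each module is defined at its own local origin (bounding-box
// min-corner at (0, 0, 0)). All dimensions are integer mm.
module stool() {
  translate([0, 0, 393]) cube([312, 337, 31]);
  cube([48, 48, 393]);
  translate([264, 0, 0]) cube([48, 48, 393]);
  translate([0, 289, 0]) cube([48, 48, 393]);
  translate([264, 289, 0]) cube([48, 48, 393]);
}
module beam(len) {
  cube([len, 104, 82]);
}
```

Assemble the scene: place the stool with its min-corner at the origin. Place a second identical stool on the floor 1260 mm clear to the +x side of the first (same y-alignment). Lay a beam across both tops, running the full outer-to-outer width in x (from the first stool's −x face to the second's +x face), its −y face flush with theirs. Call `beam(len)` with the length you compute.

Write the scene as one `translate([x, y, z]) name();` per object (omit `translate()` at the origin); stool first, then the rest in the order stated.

stool();
translate([1572, 0, 0]) stool();
translate([0, 0, 424]) beam(1884);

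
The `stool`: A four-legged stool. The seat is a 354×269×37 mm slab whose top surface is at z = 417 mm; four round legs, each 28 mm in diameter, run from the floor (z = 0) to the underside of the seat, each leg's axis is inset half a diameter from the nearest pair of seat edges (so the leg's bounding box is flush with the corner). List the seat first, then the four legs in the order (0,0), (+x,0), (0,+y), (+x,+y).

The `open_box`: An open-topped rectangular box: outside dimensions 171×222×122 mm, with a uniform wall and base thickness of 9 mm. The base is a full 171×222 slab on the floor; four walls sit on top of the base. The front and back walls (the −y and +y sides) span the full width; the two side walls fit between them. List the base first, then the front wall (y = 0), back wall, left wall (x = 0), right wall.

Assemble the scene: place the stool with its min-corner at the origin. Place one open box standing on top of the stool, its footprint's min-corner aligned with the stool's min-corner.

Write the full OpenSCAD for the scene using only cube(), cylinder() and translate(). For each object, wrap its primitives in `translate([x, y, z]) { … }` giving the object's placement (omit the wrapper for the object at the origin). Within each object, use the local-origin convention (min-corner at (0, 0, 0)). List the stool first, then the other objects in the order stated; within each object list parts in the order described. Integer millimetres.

translate([0, 0, 380]) cube([354, 269, 37]);
translate([14, 14, 0]) cylinder(h = 380, r = 14);
translate([340, 14, 0]) cylinder(h = 380, r = 14);
translate([14, 255, 0]) cylinder(h = 380, r = 14);
translate([340, 255, 0]) cylinder(h = 380, r = 14);
translate([0, 0, 417]) {
  cube([171, 222, 9]);
  translate([0, 0, 9]) cube([171, 9, 113]);
  translate([0, 213, 9]) cube([171, 9, 113]);
  translate([0, 9, 9]) cube([9, 204, 113]);
  translate([162, 9, 9]) cube([9, 204, 113]);
}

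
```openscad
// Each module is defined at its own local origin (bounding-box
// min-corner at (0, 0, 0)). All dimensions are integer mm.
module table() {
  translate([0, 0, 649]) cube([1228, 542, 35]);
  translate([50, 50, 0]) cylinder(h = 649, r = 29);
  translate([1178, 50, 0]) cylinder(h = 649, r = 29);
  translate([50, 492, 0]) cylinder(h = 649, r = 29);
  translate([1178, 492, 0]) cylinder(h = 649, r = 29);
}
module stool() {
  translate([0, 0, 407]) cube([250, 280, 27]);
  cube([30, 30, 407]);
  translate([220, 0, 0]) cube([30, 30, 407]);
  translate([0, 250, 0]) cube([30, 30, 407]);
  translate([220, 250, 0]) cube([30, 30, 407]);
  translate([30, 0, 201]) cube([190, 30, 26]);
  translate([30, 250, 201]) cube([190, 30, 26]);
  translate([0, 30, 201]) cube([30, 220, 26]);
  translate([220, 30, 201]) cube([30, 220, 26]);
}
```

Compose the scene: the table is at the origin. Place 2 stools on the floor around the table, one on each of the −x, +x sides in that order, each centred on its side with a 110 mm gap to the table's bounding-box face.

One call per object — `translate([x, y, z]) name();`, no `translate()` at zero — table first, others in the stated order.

table();
translate([-360, 131, 0]) stool();
translate([1338, 131, 0]) stool();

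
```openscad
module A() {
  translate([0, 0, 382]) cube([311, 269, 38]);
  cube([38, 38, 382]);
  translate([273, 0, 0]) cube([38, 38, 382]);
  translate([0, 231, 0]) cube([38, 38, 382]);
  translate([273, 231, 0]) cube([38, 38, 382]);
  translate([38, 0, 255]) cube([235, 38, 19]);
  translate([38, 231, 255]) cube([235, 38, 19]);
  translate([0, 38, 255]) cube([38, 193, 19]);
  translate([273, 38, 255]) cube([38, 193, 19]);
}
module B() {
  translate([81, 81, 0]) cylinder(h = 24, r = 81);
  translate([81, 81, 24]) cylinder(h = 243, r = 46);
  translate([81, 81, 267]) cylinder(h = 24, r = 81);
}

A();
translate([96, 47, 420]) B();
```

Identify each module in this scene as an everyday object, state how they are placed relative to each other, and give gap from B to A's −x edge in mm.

A is a stool. B is a spool. The spool is on top of the stool. The gap from the spool to the stool's −x edge is 96 mm.

The spool's min-x is at 96; the stool's min-x is 0; gap = 96 mm.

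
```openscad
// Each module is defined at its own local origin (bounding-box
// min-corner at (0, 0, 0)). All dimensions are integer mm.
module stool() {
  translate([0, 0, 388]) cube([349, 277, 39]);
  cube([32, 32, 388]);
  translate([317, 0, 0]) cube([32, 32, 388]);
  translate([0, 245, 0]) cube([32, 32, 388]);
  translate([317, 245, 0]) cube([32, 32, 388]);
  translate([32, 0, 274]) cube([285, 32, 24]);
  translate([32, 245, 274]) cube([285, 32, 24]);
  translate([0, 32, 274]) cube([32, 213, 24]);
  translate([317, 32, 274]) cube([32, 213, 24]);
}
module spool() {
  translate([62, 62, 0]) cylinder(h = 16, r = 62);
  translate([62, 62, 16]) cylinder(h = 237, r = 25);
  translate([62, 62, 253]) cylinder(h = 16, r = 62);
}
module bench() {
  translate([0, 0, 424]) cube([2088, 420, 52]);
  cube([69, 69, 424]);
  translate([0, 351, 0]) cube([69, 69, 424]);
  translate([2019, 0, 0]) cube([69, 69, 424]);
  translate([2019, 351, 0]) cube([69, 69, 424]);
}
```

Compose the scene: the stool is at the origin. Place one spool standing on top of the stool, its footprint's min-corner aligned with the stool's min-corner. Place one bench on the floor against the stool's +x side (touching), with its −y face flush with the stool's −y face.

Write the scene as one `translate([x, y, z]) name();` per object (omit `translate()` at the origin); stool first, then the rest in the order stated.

stool();
translate([0, 0, 427]) spool();
translate([349, 0, 0]) bench();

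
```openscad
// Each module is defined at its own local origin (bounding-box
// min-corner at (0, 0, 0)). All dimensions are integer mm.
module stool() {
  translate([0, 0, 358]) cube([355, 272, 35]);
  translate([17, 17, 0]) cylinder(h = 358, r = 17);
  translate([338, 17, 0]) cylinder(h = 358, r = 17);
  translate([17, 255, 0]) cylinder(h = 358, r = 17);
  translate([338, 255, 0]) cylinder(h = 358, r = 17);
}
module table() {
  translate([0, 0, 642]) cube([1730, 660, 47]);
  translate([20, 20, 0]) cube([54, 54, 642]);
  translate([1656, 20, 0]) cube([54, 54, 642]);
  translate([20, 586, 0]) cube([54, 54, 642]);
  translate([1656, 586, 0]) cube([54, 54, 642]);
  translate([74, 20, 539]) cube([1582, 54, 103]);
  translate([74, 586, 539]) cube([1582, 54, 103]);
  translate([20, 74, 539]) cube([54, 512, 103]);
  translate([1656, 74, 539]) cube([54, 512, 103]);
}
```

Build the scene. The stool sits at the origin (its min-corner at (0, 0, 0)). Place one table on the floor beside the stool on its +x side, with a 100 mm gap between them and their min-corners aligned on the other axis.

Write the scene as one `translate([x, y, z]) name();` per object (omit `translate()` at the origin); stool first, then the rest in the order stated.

stool();
translate([455, 0, 0]) table();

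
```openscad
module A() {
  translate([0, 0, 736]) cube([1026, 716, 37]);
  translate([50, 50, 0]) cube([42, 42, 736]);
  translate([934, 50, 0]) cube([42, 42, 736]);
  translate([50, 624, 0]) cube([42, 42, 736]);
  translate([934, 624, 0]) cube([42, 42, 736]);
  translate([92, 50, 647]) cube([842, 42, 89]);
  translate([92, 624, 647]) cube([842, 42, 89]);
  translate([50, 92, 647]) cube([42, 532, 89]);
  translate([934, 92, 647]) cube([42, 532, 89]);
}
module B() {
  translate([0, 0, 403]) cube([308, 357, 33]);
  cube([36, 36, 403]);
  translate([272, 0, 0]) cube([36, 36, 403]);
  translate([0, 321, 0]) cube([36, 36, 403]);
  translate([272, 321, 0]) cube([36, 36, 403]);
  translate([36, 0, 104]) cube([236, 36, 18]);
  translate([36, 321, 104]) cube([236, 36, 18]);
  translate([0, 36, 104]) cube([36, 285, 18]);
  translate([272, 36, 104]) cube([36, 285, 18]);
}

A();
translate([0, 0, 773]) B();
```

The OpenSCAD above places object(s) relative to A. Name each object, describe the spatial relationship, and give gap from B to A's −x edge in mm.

A is a table. B is a stool. The stool is on top of the table. The gap from the stool to the table's −x edge is 0 mm.

The stool's min-x is at 0; the table's min-x is 0; gap = 0 mm.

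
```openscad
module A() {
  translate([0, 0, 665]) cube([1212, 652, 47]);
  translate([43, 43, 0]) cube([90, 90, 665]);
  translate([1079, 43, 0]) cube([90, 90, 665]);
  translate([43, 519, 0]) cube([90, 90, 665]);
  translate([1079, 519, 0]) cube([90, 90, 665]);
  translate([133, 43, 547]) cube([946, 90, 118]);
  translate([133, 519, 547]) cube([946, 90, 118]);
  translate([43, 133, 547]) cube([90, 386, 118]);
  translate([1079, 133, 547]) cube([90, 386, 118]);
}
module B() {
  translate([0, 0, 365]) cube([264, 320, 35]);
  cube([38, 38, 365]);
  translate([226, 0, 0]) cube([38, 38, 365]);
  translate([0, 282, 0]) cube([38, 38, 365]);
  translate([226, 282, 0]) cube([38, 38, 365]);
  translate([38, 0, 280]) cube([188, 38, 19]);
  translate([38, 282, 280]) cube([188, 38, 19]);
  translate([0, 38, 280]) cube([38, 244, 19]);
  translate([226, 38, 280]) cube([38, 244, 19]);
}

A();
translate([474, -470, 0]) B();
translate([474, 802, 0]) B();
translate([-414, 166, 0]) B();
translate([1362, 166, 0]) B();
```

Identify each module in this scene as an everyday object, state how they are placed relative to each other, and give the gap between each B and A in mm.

A is a table. B is a stool. Four stools sit around the table at the −y, +y, −x, +x sides. The gap between each stool and the table is 150 mm.

Each stool's nearest face is 150 mm from the table's bounding box.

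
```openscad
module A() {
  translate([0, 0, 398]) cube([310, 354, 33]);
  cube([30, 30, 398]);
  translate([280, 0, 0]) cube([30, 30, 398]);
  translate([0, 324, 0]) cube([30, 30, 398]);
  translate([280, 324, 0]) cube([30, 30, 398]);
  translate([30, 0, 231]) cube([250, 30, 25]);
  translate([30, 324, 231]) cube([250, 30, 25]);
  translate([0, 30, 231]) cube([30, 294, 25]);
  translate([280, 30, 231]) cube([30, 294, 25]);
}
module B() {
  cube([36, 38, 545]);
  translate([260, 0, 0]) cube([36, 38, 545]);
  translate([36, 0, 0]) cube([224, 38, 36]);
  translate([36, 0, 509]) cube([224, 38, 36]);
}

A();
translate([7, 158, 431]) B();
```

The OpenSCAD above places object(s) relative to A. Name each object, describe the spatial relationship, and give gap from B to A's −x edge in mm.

A is a stool. B is a picture frame. The picture frame is on top of the stool, centred. The gap from the picture frame to the stool's −x edge is 7 mm.

The picture frame's min-x is at 7; the stool's min-x is 0; gap = 7 mm.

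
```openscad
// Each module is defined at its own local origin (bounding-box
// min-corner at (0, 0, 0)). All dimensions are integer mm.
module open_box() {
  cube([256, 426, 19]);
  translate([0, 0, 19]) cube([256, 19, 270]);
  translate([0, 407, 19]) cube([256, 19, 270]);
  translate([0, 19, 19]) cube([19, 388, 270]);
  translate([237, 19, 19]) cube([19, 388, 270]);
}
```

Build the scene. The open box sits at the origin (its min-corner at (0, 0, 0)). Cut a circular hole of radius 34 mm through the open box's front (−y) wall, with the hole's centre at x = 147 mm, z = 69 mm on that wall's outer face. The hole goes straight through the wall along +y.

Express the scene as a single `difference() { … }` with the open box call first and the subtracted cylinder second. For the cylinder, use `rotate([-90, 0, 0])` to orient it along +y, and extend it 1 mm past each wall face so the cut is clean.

difference() {
  open_box();
  translate([147, -1, 69]) rotate([-90, 0, 0]) cylinder(h = 21, r = 34);
}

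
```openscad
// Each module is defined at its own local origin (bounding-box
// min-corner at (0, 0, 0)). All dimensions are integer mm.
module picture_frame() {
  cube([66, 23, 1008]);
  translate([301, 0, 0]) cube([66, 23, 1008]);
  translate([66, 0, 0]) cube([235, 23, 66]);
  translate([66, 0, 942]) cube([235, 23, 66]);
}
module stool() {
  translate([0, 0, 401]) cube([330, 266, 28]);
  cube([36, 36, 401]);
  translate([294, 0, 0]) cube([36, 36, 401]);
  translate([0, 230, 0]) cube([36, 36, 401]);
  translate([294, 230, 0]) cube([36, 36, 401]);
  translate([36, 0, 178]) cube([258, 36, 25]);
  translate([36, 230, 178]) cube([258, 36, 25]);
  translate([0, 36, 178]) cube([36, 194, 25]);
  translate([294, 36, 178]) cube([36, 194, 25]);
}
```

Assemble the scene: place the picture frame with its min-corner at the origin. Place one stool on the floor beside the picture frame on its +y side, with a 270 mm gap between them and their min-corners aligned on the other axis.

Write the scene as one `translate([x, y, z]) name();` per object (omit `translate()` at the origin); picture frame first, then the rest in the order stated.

picture_frame();
translate([0, 293, 0]) stool();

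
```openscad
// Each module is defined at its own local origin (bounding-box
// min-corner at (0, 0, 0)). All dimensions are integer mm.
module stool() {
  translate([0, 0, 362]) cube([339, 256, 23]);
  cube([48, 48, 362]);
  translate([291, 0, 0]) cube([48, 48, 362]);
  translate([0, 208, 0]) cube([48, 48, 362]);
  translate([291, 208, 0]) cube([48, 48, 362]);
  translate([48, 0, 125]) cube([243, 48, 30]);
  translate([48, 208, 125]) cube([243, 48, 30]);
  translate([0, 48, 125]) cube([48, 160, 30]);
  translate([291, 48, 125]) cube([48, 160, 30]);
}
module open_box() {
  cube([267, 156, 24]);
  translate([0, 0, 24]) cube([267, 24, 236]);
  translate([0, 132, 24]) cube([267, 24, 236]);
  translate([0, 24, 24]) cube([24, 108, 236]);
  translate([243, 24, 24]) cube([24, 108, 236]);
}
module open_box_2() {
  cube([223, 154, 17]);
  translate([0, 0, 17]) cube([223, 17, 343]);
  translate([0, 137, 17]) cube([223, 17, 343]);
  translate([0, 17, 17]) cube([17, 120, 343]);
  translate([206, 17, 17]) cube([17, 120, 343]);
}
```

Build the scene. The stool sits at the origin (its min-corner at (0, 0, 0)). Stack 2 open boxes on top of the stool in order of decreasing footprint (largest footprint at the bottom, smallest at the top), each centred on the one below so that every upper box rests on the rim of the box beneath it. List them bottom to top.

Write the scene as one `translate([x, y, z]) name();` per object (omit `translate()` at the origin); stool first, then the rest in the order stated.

stool();
translate([36, 50, 385]) open_box();
translate([58, 51, 645]) open_box_2();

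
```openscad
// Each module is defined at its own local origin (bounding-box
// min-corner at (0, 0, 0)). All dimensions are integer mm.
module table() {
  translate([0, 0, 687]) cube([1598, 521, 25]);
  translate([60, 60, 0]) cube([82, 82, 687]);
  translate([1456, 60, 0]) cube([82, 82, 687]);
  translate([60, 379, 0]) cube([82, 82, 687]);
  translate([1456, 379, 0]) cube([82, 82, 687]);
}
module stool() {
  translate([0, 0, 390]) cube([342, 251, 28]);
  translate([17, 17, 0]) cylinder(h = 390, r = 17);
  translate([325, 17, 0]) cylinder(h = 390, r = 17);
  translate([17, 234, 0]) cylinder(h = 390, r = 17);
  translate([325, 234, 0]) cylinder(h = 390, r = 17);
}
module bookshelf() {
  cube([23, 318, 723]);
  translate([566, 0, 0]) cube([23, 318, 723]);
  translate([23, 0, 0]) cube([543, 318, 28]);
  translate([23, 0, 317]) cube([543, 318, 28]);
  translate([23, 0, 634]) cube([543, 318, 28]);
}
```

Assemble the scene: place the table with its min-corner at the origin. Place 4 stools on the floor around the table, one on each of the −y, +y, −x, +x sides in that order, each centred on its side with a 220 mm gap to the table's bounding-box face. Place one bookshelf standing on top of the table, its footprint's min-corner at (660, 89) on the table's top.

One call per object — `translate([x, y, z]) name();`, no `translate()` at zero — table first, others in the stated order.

table();
translate([628, -471, 0]) stool();
translate([628, 741, 0]) stool();
translate([-562, 135, 0]) stool();
translate([1818, 135, 0]) stool();
translate([660, 89, 712]) bookshelf();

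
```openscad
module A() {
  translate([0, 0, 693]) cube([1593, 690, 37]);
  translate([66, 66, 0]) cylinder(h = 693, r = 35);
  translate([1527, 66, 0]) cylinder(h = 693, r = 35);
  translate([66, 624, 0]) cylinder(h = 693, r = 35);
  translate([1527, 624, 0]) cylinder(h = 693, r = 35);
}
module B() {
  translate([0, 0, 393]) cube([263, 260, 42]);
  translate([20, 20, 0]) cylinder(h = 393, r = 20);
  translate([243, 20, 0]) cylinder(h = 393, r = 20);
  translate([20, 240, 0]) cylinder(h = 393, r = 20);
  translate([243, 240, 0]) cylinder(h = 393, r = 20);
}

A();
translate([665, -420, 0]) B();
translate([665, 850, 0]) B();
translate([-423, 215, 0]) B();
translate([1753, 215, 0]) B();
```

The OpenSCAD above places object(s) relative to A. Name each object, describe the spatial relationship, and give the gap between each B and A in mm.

A is a table. B is a stool. Four stools sit around the table at the −y, +y, −x, +x sides. The gap between each stool and the table is 160 mm.

Each stool's nearest face is 160 mm from the table's bounding box.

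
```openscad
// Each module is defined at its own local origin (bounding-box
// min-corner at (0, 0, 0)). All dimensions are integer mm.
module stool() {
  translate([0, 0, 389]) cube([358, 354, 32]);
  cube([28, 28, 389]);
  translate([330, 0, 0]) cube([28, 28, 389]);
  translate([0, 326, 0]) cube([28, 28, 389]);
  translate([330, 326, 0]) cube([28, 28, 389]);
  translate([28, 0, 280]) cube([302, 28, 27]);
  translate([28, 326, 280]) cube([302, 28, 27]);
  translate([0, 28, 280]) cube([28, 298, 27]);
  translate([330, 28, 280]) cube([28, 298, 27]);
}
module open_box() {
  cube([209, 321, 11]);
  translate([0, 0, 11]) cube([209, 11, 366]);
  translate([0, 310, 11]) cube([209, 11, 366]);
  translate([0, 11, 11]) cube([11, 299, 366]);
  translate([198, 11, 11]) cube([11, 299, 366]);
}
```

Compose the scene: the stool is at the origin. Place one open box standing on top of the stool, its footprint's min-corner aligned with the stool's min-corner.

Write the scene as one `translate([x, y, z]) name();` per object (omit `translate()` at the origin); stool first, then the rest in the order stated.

stool();
translate([0, 0, 421]) open_box();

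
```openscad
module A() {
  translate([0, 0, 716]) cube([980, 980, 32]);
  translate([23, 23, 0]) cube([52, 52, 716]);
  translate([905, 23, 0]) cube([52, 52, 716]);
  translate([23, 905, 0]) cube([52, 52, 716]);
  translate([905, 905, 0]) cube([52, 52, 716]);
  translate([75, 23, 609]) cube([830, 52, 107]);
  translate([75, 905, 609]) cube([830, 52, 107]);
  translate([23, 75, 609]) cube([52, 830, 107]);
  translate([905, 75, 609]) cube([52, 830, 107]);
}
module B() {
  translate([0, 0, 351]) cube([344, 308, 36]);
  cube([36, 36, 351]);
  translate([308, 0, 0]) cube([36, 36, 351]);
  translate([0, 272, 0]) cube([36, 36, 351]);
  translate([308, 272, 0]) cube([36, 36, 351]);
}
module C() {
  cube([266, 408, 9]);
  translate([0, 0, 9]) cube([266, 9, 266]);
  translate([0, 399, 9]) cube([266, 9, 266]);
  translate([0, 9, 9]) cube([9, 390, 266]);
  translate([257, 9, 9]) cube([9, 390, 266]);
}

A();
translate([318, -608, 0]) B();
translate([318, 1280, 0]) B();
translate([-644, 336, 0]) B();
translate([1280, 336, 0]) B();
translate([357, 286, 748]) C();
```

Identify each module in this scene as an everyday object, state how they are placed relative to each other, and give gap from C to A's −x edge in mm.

A is a table. B is a stool. C is an open box. Four stools sit around the table at the −y, +y, −x, +x sides. The open box is on top of the table, centred. The gap from the open box to the table's −x edge is 357 mm.

The open box's min-x is at 357; the table's min-x is 0; gap = 357 mm.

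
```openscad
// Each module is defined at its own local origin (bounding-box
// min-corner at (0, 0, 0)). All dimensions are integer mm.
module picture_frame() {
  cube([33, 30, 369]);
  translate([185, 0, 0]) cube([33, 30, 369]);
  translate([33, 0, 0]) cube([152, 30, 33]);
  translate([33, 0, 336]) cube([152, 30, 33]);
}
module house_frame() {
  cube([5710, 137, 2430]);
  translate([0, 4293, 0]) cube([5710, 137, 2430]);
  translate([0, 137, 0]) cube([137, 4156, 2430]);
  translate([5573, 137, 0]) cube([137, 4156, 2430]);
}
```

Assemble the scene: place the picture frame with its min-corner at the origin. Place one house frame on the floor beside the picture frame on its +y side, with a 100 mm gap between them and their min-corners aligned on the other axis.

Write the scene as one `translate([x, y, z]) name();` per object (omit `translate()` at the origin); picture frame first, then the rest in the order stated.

picture_frame();
translate([0, 130, 0]) house_frame();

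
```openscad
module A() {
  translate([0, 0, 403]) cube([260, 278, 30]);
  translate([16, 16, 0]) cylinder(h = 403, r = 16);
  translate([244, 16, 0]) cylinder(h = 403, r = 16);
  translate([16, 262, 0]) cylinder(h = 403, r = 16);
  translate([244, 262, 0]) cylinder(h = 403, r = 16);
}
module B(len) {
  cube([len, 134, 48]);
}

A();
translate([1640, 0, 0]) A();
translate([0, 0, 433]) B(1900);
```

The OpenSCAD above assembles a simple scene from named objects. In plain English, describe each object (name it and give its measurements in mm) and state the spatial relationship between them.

A is a simple wooden stool: a rectangular seat 260 mm (x) by 278 mm (y), 30 mm thick, top face at z = 433 mm, on four round legs, each 32 mm in diameter. The legs rest on z = 0, each leg's axis is inset half a diameter from the nearest pair of seat edges (so the leg's bounding box is flush with the corner).

B is a rectangular beam 1900 mm long (x), 134 mm deep (y), 48 mm thick (z).

The beam spans the tops of two stools placed 1380 mm apart, resting at z = 433 mm.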